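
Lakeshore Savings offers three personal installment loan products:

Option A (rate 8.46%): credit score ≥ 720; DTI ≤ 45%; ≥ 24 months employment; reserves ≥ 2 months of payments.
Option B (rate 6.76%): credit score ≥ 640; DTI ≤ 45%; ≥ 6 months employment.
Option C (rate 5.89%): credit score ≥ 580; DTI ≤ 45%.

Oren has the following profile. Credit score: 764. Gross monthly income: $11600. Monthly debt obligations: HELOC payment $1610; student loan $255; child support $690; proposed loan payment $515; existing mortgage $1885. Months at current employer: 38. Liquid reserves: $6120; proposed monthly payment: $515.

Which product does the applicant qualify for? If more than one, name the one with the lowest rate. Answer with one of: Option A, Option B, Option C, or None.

Total debts = (1,610 + 255 + 690 + 515 + 1,885) = 4,955; DTI = 4,955/11,600 = 42.7%.
Reserves = 6,120/515 = 11.9 months.
Option A: score 764 ≥ 720; DTI 42.7% ≤ 45%; employment 38 ≥ 24 mo; reserves 11.9 ≥ 2 mo → qualifies.
Option B: score 764 ≥ 640; DTI 42.7% ≤ 45%; employment 38 ≥ 6 mo → qualifies.
Option C: score 764 ≥ 580; DTI 42.7% ≤ 45% → qualifies.
Qualifying: Option A, Option B, Option C. Lowest rate is 5.89% → Option C.

Option C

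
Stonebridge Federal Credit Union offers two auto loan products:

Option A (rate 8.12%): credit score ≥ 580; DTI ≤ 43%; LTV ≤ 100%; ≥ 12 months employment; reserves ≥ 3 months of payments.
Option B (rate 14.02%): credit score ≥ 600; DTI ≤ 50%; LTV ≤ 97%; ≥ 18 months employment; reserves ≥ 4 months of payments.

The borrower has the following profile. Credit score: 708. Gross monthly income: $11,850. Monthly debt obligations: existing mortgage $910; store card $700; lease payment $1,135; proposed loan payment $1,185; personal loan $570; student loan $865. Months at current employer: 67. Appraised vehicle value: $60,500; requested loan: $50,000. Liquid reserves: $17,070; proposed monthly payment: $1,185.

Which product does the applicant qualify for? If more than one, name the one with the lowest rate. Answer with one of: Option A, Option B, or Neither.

Total debts = (910 + 700 + 1,135 + 1,185 + 570 + 865) = 5,365; DTI = 5,365/11,850 = 45.3%.
LTV = 50,000/60,500 = 82.6%.
Reserves = 17,070/1,185 = 14.4 months.
Option A: score 708 ≥ 580; DTI 45.3% > 43%; LTV 82.6% ≤ 100%; employment 67 ≥ 12 mo; reserves 14.4 ≥ 3 mo → does not qualify.
Option B: score 708 ≥ 600; DTI 45.3% ≤ 50%; LTV 82.6% ≤ 97%; employment 67 ≥ 18 mo; reserves 14.4 ≥ 4 mo → qualifies.

Option B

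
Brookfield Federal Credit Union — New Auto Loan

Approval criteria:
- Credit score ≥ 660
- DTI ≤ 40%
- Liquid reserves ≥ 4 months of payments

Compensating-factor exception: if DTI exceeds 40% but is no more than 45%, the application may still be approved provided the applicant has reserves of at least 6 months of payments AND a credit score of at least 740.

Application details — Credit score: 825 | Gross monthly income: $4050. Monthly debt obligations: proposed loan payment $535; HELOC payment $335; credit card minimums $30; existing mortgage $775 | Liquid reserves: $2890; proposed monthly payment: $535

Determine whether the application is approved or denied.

Credit score 825 ≥ 660 (meets base)
Total debts = (535 + 335 + 30 + 775) = 1,675. DTI: 1,675 ÷ 4,050 = 41.4%, over the 40% base limit.
Reserves = 2,890/535 = 5.4 months ≥ 4
DTI 41.4% is within the 40%–45% exception band; checking compensating factors.
Reserves 5.4 < 6 months; credit score 825 ≥ 740.
Compensating-factor requirement not fully met.

Denied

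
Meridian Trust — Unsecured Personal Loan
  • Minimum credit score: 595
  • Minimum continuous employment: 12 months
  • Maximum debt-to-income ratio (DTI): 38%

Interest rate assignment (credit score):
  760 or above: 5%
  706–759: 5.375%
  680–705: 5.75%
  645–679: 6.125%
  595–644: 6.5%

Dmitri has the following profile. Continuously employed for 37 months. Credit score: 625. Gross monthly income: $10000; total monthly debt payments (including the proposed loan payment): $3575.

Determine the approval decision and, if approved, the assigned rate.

Credit score 625 ≥ 595 (meets minimum)
DTI = 3,575/10,000 = 35.8% ≤ 38%
Employment 37 ≥ 12 months
All requirements met. Score 625 falls in the 595–644 tier → 6.5%.

Approved at 6.5%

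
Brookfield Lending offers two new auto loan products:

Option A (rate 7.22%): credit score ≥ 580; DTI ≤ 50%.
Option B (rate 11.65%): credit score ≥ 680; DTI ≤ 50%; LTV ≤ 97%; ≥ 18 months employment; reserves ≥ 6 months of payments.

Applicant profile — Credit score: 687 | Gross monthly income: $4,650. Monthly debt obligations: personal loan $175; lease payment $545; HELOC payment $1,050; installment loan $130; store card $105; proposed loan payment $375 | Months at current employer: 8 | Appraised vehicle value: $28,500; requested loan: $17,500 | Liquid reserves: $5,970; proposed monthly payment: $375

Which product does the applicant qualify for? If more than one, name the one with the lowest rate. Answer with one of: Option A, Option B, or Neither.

Neither

Total debts = (175 + 545 + 1,050 + 130 + 105 + 375) = 2,380; DTI = 2,380/4,650 = 51.2%.
LTV = 17,500/28,500 = 61.4%.
Reserves = 5,970/375 = 15.9 months.
Option A: score 687 ≥ 580; DTI 51.2% > 50% → does not qualify.
Option B: score 687 ≥ 680; DTI 51.2% > 50%; LTV 61.4% ≤ 97%; employment 8 < 18 mo; reserves 15.9 ≥ 6 mo → does not qualify.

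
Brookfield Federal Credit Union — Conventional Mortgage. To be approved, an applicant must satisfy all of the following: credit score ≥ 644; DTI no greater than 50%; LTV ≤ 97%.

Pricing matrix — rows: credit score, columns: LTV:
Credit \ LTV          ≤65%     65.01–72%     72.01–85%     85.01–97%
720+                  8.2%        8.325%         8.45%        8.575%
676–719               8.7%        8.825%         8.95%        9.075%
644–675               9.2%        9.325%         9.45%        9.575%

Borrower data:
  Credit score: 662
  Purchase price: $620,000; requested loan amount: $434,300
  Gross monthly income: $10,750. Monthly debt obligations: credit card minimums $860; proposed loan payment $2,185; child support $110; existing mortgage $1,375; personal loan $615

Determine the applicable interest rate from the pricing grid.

Credit score 662 ≥ 644; Total monthly debts = (860 + 2,185 + 110 + 1,375 + 615) = 5,145. DTI = 5,145/10,750 = 47.9% ≤ 50%
LTV = 434,300/620,000 = 70% ≤ 97%
Row: 662 falls in 644–675. Column: 70% falls in 65.01–72%. Rate = 9.325%.

9.325%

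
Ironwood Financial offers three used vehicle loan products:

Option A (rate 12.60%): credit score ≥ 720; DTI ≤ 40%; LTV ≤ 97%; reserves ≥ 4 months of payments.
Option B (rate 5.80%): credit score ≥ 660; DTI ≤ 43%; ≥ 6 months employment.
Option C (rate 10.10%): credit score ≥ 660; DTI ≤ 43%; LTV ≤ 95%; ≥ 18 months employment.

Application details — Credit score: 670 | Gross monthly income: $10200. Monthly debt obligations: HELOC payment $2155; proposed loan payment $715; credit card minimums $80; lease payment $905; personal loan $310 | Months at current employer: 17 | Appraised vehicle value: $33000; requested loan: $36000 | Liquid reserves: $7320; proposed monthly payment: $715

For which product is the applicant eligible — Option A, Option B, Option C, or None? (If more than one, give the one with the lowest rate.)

Total debts = (2,155 + 715 + 80 + 905 + 310) = 4,165; DTI = 4,165/10,200 = 40.8%.
LTV = 36,000/33,000 = 109.1%.
Reserves = 7,320/715 = 10.2 months.
Option A: score 670 < 720; DTI 40.8% > 40%; LTV 109.1% > 97%; reserves 10.2 ≥ 4 mo → does not qualify.
Option B: score 670 ≥ 660; DTI 40.8% ≤ 43%; employment 17 ≥ 6 mo → qualifies.
Option C: score 670 ≥ 660; DTI 40.8% ≤ 43%; LTV 109.1% > 95%; employment 17 < 18 mo → does not qualify.

Option B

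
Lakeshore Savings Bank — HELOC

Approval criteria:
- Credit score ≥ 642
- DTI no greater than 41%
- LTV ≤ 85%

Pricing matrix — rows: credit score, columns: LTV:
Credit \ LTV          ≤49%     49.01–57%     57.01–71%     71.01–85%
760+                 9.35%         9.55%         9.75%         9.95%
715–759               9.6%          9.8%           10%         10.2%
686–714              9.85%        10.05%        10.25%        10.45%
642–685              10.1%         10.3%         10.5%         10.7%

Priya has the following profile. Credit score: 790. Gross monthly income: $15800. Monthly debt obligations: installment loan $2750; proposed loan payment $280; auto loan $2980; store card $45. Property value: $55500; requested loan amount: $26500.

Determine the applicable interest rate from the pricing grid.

9.35%

Credit score 790 ≥ 642; Total monthly debts = (2,750 + 280 + 2,980 + 45) = 6,055. Debt-to-income = 6,055/15,800 = 38.3% — meets 41% limit
LTV: 26,500 ÷ 55,500 = 47.7%, within 85% cap
Credit 790 → row 760+; LTV 47.7% → column ≤49%. Grid cell → 9.35%.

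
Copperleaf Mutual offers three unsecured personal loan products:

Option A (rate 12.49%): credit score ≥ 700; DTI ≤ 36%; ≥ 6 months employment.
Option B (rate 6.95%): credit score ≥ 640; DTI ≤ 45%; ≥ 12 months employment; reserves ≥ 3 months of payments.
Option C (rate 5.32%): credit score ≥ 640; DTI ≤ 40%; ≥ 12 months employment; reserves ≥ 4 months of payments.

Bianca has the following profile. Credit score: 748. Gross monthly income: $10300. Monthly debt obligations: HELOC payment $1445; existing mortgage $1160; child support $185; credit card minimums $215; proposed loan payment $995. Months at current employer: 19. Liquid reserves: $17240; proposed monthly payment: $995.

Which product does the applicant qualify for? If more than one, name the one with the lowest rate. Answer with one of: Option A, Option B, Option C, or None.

Total debts = (1,445 + 1,160 + 185 + 215 + 995) = 4,000; DTI = 4,000/10,300 = 38.8%.
Reserves = 17,240/995 = 17.3 months.
Option A: score 748 ≥ 700; DTI 38.8% > 36%; employment 19 ≥ 6 mo → does not qualify.
Option B: score 748 ≥ 640; DTI 38.8% ≤ 45%; employment 19 ≥ 12 mo; reserves 17.3 ≥ 3 mo → qualifies.
Option C: score 748 ≥ 640; DTI 38.8% ≤ 40%; employment 19 ≥ 12 mo; reserves 17.3 ≥ 4 mo → qualifies.
Qualifying: Option B, Option C. Lowest rate is 5.32% → Option C.

Option C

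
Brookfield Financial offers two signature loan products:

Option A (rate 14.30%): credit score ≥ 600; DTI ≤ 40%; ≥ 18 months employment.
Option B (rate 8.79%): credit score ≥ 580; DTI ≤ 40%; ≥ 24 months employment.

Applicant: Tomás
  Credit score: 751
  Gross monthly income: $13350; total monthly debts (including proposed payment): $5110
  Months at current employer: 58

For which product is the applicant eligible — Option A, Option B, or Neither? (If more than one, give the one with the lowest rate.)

DTI = 5,110/13,350 = 38.3%.
Option A: score 751 ≥ 600; DTI 38.3% ≤ 40%; employment 58 ≥ 18 mo → qualifies.
Option B: score 751 ≥ 580; DTI 38.3% ≤ 40%; employment 58 ≥ 24 mo → qualifies.
Qualifying: Option A, Option B. Lowest rate is 8.79% → Option B.

Option B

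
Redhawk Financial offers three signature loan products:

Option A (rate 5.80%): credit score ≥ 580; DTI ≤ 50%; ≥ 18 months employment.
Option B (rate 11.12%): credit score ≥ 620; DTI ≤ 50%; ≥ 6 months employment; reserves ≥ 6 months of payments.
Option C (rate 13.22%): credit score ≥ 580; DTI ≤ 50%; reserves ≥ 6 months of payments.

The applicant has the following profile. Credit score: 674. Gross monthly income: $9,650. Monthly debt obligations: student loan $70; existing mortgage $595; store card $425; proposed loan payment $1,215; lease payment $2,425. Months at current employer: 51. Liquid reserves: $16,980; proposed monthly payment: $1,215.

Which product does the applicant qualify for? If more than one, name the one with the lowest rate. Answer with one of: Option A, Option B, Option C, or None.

Option A

Total debts = (70 + 595 + 425 + 1,215 + 2,425) = 4,730; DTI = 4,730/9,650 = 49%.
Reserves = 16,980/1,215 = 14.0 months.
Option A: score 674 ≥ 580; DTI 49% ≤ 50%; employment 51 ≥ 18 mo → qualifies.
Option B: score 674 ≥ 620; DTI 49% ≤ 50%; employment 51 ≥ 6 mo; reserves 14.0 ≥ 6 mo → qualifies.
Option C: score 674 ≥ 580; DTI 49% ≤ 50%; reserves 14.0 ≥ 6 mo → qualifies.
Qualifying: Option A, Option B, Option C. Lowest rate is 5.80% → Option A.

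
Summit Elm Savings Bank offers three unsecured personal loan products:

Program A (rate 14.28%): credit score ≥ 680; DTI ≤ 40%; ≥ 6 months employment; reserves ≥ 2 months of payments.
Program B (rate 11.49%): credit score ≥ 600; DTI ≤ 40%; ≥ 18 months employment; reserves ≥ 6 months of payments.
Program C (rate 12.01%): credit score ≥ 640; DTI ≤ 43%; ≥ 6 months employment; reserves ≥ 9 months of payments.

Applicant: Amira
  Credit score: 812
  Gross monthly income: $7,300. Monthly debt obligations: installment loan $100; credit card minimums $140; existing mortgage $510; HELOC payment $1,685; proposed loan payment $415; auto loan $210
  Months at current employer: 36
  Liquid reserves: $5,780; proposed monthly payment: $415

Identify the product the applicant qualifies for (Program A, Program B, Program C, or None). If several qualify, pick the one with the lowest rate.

Total debts = (100 + 140 + 510 + 1,685 + 415 + 210) = 3,060; DTI = 3,060/7,300 = 41.9%.
Reserves = 5,780/415 = 13.9 months.
Program A: score 812 ≥ 680; DTI 41.9% > 40%; employment 36 ≥ 6 mo; reserves 13.9 ≥ 2 mo → does not qualify.
Program B: score 812 ≥ 600; DTI 41.9% > 40%; employment 36 ≥ 18 mo; reserves 13.9 ≥ 6 mo → does not qualify.
Program C: score 812 ≥ 640; DTI 41.9% ≤ 43%; employment 36 ≥ 6 mo; reserves 13.9 ≥ 9 mo → qualifies.

Program C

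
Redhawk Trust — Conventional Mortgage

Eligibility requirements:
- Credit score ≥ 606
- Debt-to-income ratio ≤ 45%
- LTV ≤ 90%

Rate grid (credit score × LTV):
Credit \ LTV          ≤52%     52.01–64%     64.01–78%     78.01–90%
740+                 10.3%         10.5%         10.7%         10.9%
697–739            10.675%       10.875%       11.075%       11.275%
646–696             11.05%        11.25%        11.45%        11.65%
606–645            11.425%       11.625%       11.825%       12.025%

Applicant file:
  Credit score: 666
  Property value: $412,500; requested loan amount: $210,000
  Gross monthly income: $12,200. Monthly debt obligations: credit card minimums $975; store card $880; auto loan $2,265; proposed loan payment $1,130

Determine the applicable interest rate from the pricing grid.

11.05%

Credit score 666 ≥ 606; Total monthly debts = (975 + 880 + 2,265 + 1,130) = 5,250. DTI = 5,250/12,200 = 43% ≤ 45%
LTV = 210,000/412,500 = 50.9% ≤ 90%
Score 666 is in the 646–696 band; LTV 50.9% is in the ≤52% band → 11.05%.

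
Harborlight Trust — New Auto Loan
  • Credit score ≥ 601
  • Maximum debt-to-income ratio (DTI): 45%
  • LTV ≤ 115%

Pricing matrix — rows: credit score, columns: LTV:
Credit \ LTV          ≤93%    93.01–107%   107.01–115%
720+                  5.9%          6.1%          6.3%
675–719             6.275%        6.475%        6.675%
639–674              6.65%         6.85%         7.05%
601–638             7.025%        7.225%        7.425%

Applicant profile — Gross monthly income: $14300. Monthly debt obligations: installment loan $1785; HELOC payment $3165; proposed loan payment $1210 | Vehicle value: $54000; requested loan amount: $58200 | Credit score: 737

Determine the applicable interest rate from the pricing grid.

Credit score 737 ≥ 601; Total monthly debts = (1,785 + 3,165 + 1,210) = 6,160. DTI: 6,160 ÷ 14,300 = 43.1%, within the 45% cap
LTV: 58,200 ÷ 54,000 = 107.8%, within 115% cap
Row: 737 falls in 720+. Column: 107.8% falls in 107.01–115%. Rate = 6.3%.

6.3%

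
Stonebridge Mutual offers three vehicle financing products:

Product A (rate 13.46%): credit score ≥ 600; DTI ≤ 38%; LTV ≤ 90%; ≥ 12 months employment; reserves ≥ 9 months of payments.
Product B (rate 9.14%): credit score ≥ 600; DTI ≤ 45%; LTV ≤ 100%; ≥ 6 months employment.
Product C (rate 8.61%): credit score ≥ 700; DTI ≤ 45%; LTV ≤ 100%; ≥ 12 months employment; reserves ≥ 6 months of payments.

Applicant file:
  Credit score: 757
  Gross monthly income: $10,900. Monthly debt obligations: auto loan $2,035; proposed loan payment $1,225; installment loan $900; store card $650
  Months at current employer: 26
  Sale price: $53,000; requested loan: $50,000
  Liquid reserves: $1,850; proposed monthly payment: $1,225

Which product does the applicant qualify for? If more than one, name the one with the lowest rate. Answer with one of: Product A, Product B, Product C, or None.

Total debts = (2,035 + 1,225 + 900 + 650) = 4,810; DTI = 4,810/10,900 = 44.1%.
LTV = 50,000/53,000 = 94.3%.
Reserves = 1,850/1,225 = 1.5 months.
Product A: score 757 ≥ 600; DTI 44.1% > 38%; LTV 94.3% > 90%; employment 26 ≥ 12 mo; reserves 1.5 < 9 mo → does not qualify.
Product B: score 757 ≥ 600; DTI 44.1% ≤ 45%; LTV 94.3% ≤ 100%; employment 26 ≥ 6 mo → qualifies.
Product C: score 757 ≥ 700; DTI 44.1% ≤ 45%; LTV 94.3% ≤ 100%; employment 26 ≥ 12 mo; reserves 1.5 < 6 mo → does not qualify.

Product B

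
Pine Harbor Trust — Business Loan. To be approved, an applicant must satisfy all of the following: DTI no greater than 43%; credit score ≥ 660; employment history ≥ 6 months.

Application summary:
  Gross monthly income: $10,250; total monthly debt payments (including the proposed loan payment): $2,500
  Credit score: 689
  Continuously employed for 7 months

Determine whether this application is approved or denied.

Approved

Debt-to-income = 2,500/10,250 = 24.4% — meets 43% limit
Credit score 689 ≥ 660 (meets)
Employment 7 ≥ 6 months
All criteria satisfied.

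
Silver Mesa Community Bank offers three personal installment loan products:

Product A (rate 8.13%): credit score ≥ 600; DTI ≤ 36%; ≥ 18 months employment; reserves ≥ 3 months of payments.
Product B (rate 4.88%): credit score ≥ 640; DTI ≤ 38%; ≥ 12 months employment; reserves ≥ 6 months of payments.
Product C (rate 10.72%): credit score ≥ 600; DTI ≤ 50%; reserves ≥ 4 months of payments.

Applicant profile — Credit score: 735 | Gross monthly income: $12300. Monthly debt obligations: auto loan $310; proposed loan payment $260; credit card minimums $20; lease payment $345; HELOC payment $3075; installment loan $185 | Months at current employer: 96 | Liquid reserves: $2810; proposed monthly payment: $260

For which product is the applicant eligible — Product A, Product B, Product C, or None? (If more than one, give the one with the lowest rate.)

Product B

Total debts = (310 + 260 + 20 + 345 + 3,075 + 185) = 4,195; DTI = 4,195/12,300 = 34.1%.
Reserves = 2,810/260 = 10.8 months.
Product A: score 735 ≥ 600; DTI 34.1% ≤ 36%; employment 96 ≥ 18 mo; reserves 10.8 ≥ 3 mo → qualifies.
Product B: score 735 ≥ 640; DTI 34.1% ≤ 38%; employment 96 ≥ 12 mo; reserves 10.8 ≥ 6 mo → qualifies.
Product C: score 735 ≥ 600; DTI 34.1% ≤ 50%; reserves 10.8 ≥ 4 mo → qualifies.
Qualifying: Product A, Product B, Product C. Lowest rate is 4.88% → Product B.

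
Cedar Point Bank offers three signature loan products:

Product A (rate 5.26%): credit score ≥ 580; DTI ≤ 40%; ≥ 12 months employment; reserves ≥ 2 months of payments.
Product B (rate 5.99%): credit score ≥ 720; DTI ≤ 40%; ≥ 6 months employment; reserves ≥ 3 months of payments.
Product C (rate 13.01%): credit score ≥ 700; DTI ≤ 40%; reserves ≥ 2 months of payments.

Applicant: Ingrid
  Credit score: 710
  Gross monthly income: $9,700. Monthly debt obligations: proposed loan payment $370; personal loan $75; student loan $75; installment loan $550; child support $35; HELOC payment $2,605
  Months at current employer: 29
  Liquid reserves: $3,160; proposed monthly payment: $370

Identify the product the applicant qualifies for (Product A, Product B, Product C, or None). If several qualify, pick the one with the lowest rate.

Product A

Total debts = (370 + 75 + 75 + 550 + 35 + 2,605) = 3,710; DTI = 3,710/9,700 = 38.2%.
Reserves = 3,160/370 = 8.5 months.
Product A: score 710 ≥ 580; DTI 38.2% ≤ 40%; employment 29 ≥ 12 mo; reserves 8.5 ≥ 2 mo → qualifies.
Product B: score 710 < 720; DTI 38.2% ≤ 40%; employment 29 ≥ 6 mo; reserves 8.5 ≥ 3 mo → does not qualify.
Product C: score 710 ≥ 700; DTI 38.2% ≤ 40%; reserves 8.5 ≥ 2 mo → qualifies.
Qualifying: Product A, Product C. Lowest rate is 5.26% → Product A.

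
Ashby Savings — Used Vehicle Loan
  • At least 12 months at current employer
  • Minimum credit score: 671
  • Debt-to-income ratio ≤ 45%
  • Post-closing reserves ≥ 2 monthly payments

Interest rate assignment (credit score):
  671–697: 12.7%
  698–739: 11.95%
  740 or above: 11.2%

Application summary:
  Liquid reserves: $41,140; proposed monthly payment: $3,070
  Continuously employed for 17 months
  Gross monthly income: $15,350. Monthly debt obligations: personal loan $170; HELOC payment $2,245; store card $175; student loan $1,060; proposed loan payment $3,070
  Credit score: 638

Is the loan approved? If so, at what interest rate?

Credit score 638 < 671 (below minimum)
Liquid reserves cover 41,140/3,070 = 13.4 months — ≥ 2 required
Employment 17 ≥ 12 months
Total monthly debts = (170 + 2,245 + 175 + 1,060 + 3,070) = 6,720. DTI: 6,720 ÷ 15,350 = 43.8%, within the 45% cap
Not all requirements met → denied.

Denied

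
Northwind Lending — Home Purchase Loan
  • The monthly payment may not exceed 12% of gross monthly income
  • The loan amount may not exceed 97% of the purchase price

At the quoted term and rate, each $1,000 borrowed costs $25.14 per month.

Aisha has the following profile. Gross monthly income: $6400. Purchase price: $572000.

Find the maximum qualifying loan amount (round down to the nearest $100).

Payment cap: 12% × $6,400 = $768/month.
At $25.14 per $1,000, that supports 768/25.14 × 1,000 ≈ $30,548 → $30,500.
LTV cap: 97% × $572,000 = $554,840 → $554,800.
Binding constraint: payment-to-income.

$30,500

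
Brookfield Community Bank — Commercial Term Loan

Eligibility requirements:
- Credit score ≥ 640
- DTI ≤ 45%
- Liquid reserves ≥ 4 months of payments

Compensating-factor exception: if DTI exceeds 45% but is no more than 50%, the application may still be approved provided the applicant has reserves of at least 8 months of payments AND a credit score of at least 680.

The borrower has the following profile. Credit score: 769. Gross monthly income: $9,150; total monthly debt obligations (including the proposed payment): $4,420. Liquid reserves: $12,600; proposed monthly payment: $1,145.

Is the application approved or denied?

Approved

Credit score 769 ≥ 640 (meets base)
DTI: 4,420 ÷ 9,150 = 48.3%, over the 45% base limit.
Reserves: 12,600 ÷ 1,145 = 11.0 months (meets 4-month minimum)
48.3% falls in the override range (45%–50%), so the compensating-factor test applies.
Reserves 11.0 ≥ 8 months; credit score 769 ≥ 680.
Both override conditions satisfied; DTI exception granted.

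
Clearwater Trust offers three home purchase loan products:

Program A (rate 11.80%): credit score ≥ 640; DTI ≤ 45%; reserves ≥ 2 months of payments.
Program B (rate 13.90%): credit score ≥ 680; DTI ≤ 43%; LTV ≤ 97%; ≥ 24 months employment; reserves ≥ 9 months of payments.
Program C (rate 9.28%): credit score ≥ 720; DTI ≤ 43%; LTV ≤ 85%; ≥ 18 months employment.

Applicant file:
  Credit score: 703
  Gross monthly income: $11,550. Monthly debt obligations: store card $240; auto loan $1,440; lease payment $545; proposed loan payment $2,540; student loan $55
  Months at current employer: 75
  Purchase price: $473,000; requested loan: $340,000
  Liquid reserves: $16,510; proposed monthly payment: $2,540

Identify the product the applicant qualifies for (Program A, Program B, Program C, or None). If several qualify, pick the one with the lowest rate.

Total debts = (240 + 1,440 + 545 + 2,540 + 55) = 4,820; DTI = 4,820/11,550 = 41.7%.
LTV = 340,000/473,000 = 71.9%.
Reserves = 16,510/2,540 = 6.5 months.
Program A: score 703 ≥ 640; DTI 41.7% ≤ 45%; reserves 6.5 ≥ 2 mo → qualifies.
Program B: score 703 ≥ 680; DTI 41.7% ≤ 43%; LTV 71.9% ≤ 97%; employment 75 ≥ 24 mo; reserves 6.5 < 9 mo → does not qualify.
Program C: score 703 < 720; DTI 41.7% ≤ 43%; LTV 71.9% ≤ 85%; employment 75 ≥ 18 mo → does not qualify.

Program A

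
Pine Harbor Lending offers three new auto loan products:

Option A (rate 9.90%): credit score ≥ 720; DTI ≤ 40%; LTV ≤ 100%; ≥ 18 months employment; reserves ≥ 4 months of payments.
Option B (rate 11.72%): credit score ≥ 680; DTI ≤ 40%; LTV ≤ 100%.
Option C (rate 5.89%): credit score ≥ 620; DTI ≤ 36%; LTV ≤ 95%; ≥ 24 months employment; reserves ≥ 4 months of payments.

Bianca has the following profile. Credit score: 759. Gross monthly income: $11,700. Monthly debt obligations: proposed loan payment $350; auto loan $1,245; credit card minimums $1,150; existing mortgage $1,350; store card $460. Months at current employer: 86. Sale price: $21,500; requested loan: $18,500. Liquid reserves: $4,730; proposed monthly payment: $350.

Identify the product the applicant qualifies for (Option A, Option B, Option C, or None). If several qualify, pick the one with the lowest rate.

Total debts = (350 + 1,245 + 1,150 + 1,350 + 460) = 4,555; DTI = 4,555/11,700 = 38.9%.
LTV = 18,500/21,500 = 86%.
Reserves = 4,730/350 = 13.5 months.
Option A: score 759 ≥ 720; DTI 38.9% ≤ 40%; LTV 86% ≤ 100%; employment 86 ≥ 18 mo; reserves 13.5 ≥ 4 mo → qualifies.
Option B: score 759 ≥ 680; DTI 38.9% ≤ 40%; LTV 86% ≤ 100% → qualifies.
Option C: score 759 ≥ 620; DTI 38.9% > 36%; LTV 86% ≤ 95%; employment 86 ≥ 24 mo; reserves 13.5 ≥ 4 mo → does not qualify.
Qualifying: Option A, Option B. Lowest rate is 9.90% → Option A.

Option A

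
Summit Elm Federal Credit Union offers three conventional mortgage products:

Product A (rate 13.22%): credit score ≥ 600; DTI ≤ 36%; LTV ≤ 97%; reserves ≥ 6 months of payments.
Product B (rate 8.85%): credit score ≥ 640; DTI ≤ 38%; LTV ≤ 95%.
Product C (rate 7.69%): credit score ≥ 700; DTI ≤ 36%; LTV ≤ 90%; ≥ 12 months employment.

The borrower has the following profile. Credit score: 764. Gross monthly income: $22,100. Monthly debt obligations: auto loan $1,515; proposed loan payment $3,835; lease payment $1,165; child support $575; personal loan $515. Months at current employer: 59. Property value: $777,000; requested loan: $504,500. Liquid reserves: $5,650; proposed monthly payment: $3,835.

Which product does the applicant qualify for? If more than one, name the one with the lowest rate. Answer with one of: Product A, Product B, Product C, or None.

Total debts = (1,515 + 3,835 + 1,165 + 575 + 515) = 7,605; DTI = 7,605/22,100 = 34.4%.
LTV = 504,500/777,000 = 64.9%.
Reserves = 5,650/3,835 = 1.5 months.
Product A: score 764 ≥ 600; DTI 34.4% ≤ 36%; LTV 64.9% ≤ 97%; reserves 1.5 < 6 mo → does not qualify.
Product B: score 764 ≥ 640; DTI 34.4% ≤ 38%; LTV 64.9% ≤ 95% → qualifies.
Product C: score 764 ≥ 700; DTI 34.4% ≤ 36%; LTV 64.9% ≤ 90%; employment 59 ≥ 12 mo → qualifies.
Qualifying: Product B, Product C. Lowest rate is 7.69% → Product C.

Product C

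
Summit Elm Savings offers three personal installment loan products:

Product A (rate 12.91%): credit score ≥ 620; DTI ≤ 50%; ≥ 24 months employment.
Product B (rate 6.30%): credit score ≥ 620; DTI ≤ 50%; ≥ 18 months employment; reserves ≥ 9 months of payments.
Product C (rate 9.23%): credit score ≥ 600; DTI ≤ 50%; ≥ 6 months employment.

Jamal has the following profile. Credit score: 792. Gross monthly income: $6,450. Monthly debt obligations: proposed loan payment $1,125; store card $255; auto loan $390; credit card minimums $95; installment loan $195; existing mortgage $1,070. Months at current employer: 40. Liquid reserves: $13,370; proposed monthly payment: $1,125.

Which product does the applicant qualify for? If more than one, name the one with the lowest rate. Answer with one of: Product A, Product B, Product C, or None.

Product B

Total debts = (1,125 + 255 + 390 + 95 + 195 + 1,070) = 3,130; DTI = 3,130/6,450 = 48.5%.
Reserves = 13,370/1,125 = 11.9 months.
Product A: score 792 ≥ 620; DTI 48.5% ≤ 50%; employment 40 ≥ 24 mo → qualifies.
Product B: score 792 ≥ 620; DTI 48.5% ≤ 50%; employment 40 ≥ 18 mo; reserves 11.9 ≥ 9 mo → qualifies.
Product C: score 792 ≥ 600; DTI 48.5% ≤ 50%; employment 40 ≥ 6 mo → qualifies.
Qualifying: Product A, Product B, Product C. Lowest rate is 6.30% → Product B.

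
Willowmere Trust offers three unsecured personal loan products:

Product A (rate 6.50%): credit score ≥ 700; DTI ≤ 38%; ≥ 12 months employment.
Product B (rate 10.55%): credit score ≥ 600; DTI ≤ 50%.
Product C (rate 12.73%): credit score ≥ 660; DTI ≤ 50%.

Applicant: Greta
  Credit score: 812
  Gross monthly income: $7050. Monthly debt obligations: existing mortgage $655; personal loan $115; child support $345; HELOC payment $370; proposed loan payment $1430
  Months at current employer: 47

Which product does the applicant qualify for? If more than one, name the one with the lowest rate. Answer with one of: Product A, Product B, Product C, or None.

Product B

Total debts = (655 + 115 + 345 + 370 + 1,430) = 2,915; DTI = 2,915/7,050 = 41.3%.
Product A: score 812 ≥ 700; DTI 41.3% > 38%; employment 47 ≥ 12 mo → does not qualify.
Product B: score 812 ≥ 600; DTI 41.3% ≤ 50% → qualifies.
Product C: score 812 ≥ 660; DTI 41.3% ≤ 50% → qualifies.
Qualifying: Product B, Product C. Lowest rate is 10.55% → Product B.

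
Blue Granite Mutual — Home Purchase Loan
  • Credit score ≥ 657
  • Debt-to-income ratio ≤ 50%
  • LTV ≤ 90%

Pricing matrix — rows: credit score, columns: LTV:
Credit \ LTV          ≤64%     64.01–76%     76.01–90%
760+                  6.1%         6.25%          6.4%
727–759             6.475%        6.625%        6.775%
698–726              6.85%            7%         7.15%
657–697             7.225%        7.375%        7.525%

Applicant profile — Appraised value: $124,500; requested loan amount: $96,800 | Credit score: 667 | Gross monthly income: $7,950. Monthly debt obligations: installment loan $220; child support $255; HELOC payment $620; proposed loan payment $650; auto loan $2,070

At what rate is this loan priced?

Credit score 667 ≥ 657; Total monthly debts = (220 + 255 + 620 + 650 + 2,070) = 3,815. Debt-to-income = 3,815/7,950 = 48% — meets 50% limit
Loan-to-value = 96,800/124,500 = 77.8% — pass (90% max)
Score 667 is in the 657–697 band; LTV 77.8% is in the 76.01–90% band → 7.525%.

7.525%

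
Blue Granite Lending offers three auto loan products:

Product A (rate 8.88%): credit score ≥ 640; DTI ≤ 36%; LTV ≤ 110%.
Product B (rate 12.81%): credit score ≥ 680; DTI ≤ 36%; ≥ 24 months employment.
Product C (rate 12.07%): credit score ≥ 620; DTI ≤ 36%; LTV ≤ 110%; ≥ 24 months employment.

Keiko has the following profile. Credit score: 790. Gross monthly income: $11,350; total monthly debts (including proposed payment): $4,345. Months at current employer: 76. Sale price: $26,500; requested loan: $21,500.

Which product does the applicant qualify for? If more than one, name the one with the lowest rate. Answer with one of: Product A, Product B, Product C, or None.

None

DTI = 4,345/11,350 = 38.3%.
LTV = 21,500/26,500 = 81.1%.
Product A: score 790 ≥ 640; DTI 38.3% > 36%; LTV 81.1% ≤ 110% → does not qualify.
Product B: score 790 ≥ 680; DTI 38.3% > 36%; employment 76 ≥ 24 mo → does not qualify.
Product C: score 790 ≥ 620; DTI 38.3% > 36%; LTV 81.1% ≤ 110%; employment 76 ≥ 24 mo → does not qualify.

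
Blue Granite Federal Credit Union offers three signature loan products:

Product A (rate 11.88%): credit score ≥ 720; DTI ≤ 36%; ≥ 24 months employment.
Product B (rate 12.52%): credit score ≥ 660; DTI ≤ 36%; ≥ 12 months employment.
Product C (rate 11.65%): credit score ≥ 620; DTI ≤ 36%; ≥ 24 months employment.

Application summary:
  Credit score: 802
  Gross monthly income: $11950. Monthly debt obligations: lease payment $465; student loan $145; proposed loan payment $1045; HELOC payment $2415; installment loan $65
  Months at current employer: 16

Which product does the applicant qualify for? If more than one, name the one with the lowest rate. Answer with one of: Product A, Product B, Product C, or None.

Product B

Total debts = (465 + 145 + 1,045 + 2,415 + 65) = 4,135; DTI = 4,135/11,950 = 34.6%.
Product A: score 802 ≥ 720; DTI 34.6% ≤ 36%; employment 16 < 24 mo → does not qualify.
Product B: score 802 ≥ 660; DTI 34.6% ≤ 36%; employment 16 ≥ 12 mo → qualifies.
Product C: score 802 ≥ 620; DTI 34.6% ≤ 36%; employment 16 < 24 mo → does not qualify.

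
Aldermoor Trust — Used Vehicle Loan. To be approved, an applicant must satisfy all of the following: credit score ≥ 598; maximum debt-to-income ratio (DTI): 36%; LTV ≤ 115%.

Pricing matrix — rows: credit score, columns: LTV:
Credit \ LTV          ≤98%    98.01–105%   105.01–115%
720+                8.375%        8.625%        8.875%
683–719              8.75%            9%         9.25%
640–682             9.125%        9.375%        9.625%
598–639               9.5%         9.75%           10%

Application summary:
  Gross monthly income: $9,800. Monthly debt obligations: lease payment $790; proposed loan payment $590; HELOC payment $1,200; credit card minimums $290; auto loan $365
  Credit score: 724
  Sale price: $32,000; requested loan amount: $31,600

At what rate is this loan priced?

8.625%

Credit score 724 ≥ 598; Total monthly debts = (790 + 590 + 1,200 + 290 + 365) = 3,235. Debt-to-income = 3,235/9,800 = 33% — meets 36% limit
Loan-to-value = 31,600/32,000 = 98.8% — pass (115% max)
Row: 724 falls in 720+. Column: 98.8% falls in 98.01–105%. Rate = 8.625%.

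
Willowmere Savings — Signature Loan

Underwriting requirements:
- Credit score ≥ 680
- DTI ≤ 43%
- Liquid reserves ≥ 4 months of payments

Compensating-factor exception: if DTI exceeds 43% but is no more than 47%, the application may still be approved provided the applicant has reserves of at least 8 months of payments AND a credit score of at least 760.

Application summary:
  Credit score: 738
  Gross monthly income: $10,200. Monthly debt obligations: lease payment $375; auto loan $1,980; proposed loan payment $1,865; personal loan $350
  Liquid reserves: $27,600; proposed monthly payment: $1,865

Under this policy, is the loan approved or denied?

Credit score 738 ≥ 680 (meets base)
Total debts = (375 + 1,980 + 1,865 + 350) = 4,570. DTI = 4,570/10,200 = 44.8% > 43% — standard DTI limit exceeded.
Reserves: 27,600 ÷ 1,865 = 14.8 months (meets 4-month minimum)
44.8% falls in the override range (43%–47%), so the compensating-factor test applies.
Override check — reserves: 14.8 mo (ok); score: 738 (below 760).
Override conditions not both satisfied; exception does not apply.

Denied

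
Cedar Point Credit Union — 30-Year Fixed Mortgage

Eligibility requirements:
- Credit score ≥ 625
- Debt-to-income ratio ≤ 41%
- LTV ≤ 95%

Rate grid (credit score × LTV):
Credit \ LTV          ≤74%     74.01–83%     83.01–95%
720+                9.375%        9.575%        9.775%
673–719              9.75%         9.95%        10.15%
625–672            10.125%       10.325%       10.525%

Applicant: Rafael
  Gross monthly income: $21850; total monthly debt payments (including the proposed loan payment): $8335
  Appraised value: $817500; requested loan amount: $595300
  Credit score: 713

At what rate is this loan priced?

Credit score 713 ≥ 625; DTI: 8,335 ÷ 21,850 = 38.1%, within the 41% cap
LTV: 595,300 ÷ 817,500 = 72.8%, within 95% cap
Row: 713 falls in 673–719. Column: 72.8% falls in ≤74%. Rate = 9.75%.

9.75%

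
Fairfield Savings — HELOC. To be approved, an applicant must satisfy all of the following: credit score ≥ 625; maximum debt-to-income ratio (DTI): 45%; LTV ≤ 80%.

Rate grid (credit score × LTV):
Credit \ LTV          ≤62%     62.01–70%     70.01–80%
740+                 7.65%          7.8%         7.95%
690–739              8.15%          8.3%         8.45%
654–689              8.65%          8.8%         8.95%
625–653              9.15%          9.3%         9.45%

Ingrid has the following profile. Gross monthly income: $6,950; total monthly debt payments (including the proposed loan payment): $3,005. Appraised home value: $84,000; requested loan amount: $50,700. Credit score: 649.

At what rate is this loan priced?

Credit score 649 ≥ 625; DTI: 3,005 ÷ 6,950 = 43.2%, within the 45% cap
Loan-to-value = 50,700/84,000 = 60.4% — pass (80% max)
Credit 649 → row 625–653; LTV 60.4% → column ≤62%. Grid cell → 9.15%.

9.15%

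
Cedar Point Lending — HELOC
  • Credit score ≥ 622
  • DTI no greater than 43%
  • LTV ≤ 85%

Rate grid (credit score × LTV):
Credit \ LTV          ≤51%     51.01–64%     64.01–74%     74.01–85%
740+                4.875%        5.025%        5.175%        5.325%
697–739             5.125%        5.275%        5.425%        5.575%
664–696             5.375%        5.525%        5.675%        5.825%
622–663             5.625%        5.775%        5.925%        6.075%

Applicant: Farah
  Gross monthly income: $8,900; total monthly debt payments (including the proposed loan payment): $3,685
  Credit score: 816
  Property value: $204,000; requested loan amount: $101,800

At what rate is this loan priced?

Credit score 816 ≥ 622; DTI: 3,685 ÷ 8,900 = 41.4%, within the 43% cap
LTV = 101,800/204,000 = 49.9% ≤ 85%
Credit 816 → row 740+; LTV 49.9% → column ≤51%. Grid cell → 4.875%.

4.875%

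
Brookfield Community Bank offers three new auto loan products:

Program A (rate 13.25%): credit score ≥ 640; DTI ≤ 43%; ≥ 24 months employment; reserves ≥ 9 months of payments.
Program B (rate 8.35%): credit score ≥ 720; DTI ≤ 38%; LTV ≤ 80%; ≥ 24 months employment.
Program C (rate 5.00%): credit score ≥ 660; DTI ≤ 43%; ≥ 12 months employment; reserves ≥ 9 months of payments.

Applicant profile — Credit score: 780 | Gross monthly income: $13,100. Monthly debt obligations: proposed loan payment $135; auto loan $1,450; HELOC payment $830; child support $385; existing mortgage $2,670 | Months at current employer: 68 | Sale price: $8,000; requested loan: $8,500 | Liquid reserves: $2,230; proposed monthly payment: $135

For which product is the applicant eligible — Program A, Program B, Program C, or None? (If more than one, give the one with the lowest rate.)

Total debts = (135 + 1,450 + 830 + 385 + 2,670) = 5,470; DTI = 5,470/13,100 = 41.8%.
LTV = 8,500/8,000 = 106.2%.
Reserves = 2,230/135 = 16.5 months.
Program A: score 780 ≥ 640; DTI 41.8% ≤ 43%; employment 68 ≥ 24 mo; reserves 16.5 ≥ 9 mo → qualifies.
Program B: score 780 ≥ 720; DTI 41.8% > 38%; LTV 106.2% > 80%; employment 68 ≥ 24 mo → does not qualify.
Program C: score 780 ≥ 660; DTI 41.8% ≤ 43%; employment 68 ≥ 12 mo; reserves 16.5 ≥ 9 mo → qualifies.
Qualifying: Program A, Program C. Lowest rate is 5.00% → Program C.

Program C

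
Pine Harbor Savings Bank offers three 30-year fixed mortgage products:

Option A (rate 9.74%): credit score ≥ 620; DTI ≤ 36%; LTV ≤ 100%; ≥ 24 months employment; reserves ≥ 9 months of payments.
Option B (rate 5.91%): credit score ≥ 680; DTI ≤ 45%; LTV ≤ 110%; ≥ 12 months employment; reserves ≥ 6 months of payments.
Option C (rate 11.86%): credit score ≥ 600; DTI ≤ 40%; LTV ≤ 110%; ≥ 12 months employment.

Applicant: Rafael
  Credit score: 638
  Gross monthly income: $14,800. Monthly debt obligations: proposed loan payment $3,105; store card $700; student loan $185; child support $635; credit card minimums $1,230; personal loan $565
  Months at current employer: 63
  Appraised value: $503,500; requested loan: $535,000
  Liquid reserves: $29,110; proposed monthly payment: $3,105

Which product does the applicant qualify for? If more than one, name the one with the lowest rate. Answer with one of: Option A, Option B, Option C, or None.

Total debts = (3,105 + 700 + 185 + 635 + 1,230 + 565) = 6,420; DTI = 6,420/14,800 = 43.4%.
LTV = 535,000/503,500 = 106.3%.
Reserves = 29,110/3,105 = 9.4 months.
Option A: score 638 ≥ 620; DTI 43.4% > 36%; LTV 106.3% > 100%; employment 63 ≥ 24 mo; reserves 9.4 ≥ 9 mo → does not qualify.
Option B: score 638 < 680; DTI 43.4% ≤ 45%; LTV 106.3% ≤ 110%; employment 63 ≥ 12 mo; reserves 9.4 ≥ 6 mo → does not qualify.
Option C: score 638 ≥ 600; DTI 43.4% > 40%; LTV 106.3% ≤ 110%; employment 63 ≥ 12 mo → does not qualify.

None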